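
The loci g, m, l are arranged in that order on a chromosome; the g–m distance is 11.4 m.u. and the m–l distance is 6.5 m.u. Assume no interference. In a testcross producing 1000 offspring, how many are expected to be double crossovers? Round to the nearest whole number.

Map distances give recombination frequencies of 0.114 and 0.065 for the two intervals.
With no interference, expected double-crossover frequency = 0.114 × 0.065 = 0.00741.
Expected number = 0.00741 × 1000 = 7.41 ≈ 7.

7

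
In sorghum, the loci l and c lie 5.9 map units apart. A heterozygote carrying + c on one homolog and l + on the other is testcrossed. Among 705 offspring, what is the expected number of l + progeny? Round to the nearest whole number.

A map distance of 5.9 map units corresponds to a recombination frequency of 0.059.
The F1 is + c / l +, so l + is a parental gamete class with expected frequency (1 − r)/2 = 0.941/2 = 0.4705.
Expected number = 0.4705 × 705 = 331.70 ≈ 332.

332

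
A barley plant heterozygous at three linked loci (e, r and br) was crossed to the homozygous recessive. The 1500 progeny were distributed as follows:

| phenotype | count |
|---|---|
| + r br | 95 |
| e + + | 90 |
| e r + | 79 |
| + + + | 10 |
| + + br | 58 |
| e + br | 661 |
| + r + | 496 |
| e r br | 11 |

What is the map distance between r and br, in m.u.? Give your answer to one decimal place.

13.7 m.u.

The two most frequent reciprocal classes, e + br and + r +, are the parental types, so the F1 was e + br / + r +.
The two rarest classes, e r br and + + +, are the double crossovers. Comparing them with the parentals, only the r allele has switched, so r is the middle locus and the order is br – r – e.
Crossovers in the br–r interval produce the single-crossover classes e + + and + r br (90 + 95 = 185) plus the double crossovers (21).
RF(br–r) = (185 + 21) / 1500 = 206/1500 = 0.1373 → 13.7 m.u.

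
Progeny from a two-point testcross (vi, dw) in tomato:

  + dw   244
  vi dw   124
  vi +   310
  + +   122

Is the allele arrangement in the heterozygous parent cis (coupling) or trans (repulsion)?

trans

The two most frequent classes are + dw (244) and vi + (310); these are the parental (non-recombinant) types.
So the F1 carried + dw on one chromosome and vi + on the other — the recessive alleles are on opposite chromosomes (trans / repulsion).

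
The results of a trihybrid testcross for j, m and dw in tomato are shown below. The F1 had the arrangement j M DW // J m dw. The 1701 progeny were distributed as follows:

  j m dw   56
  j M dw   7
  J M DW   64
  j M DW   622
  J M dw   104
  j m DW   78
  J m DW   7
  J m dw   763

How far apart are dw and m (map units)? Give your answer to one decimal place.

The two rarest classes, j M dw and J m DW, are the double crossovers. Comparing them with the parentals, only the dw allele has switched, so dw is the middle locus and the order is j – dw – m.
Crossovers in the dw–m interval produce the single-crossover classes j m DW and J M dw (78 + 104 = 182) plus the double crossovers (14).
RF(dw–m) = (182 + 14) / 1701 = 196/1701 = 0.1152 → 11.5 map units.

11.5 map units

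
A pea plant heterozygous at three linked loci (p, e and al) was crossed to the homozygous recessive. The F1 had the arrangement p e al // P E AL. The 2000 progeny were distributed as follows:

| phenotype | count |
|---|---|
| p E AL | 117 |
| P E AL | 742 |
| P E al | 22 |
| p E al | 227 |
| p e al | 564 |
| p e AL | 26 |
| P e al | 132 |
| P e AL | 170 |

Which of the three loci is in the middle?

al

The two rarest classes, p e AL and P E al, are the double crossovers. Comparing them with the parentals, only the al allele has switched, so al is the middle locus and the order is p – al – e.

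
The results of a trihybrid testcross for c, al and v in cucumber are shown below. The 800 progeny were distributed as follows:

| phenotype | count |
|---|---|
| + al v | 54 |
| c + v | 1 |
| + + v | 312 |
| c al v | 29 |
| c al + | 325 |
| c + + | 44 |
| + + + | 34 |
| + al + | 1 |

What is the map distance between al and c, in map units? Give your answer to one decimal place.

The two most frequent reciprocal classes, + + v and c al +, are the parental types, so the F1 was + + v / c al +.
The two rarest classes, c + v and + al +, are the double crossovers. Comparing them with the parentals, only the c allele has switched, so c is the middle locus and the order is v – c – al.
Crossovers in the c–al interval produce the single-crossover classes + al v and c + + (54 + 44 = 98) plus the double crossovers (2).
RF(c–al) = (98 + 2) / 800 = 100/800 = 0.1250 → 12.5 map units.

12.5 map units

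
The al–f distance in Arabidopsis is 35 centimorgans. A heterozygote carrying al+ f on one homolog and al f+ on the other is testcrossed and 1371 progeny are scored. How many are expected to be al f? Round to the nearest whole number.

240

A map distance of 35 centimorgans corresponds to a recombination frequency of 0.350.
The F1 is al+ f / al f+, so al f is a recombinant gamete class with expected frequency r/2 = 0.350/2 = 0.1750.
Expected number = 0.1750 × 1371 = 239.92 ≈ 240.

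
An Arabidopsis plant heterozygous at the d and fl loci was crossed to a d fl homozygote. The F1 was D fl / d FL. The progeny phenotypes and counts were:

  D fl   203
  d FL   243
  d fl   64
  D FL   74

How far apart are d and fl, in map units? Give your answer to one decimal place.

The recombinant classes are D FL and d fl: 74 + 64 = 138.
Recombination frequency = 138/584 = 0.2363 ≈ 23.6%, i.e. 23.6 map units.

23.6 map units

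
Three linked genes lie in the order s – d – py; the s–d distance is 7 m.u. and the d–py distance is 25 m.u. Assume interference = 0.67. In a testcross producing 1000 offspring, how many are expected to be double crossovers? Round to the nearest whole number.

6

Map distances give recombination frequencies of 0.070 and 0.250 for the two intervals.
With interference 0.67 (so coincidence = 0.33), expected double-crossover frequency = 0.070 × 0.250 × 0.33 = 0.00577.
Expected number = 0.00577 × 1000 = 5.77 ≈ 6.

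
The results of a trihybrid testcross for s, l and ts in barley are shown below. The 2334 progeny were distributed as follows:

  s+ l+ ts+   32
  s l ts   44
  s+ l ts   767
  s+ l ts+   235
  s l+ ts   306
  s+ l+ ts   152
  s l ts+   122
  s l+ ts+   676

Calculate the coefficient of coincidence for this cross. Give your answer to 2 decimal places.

0.82

The two most frequent reciprocal classes, s+ l ts and s l+ ts+, are the parental types, so the F1 was s+ l ts / s l+ ts+.
The two rarest classes, s l ts and s+ l+ ts+, are the double crossovers. Comparing them with the parentals, only the s allele has switched, so s is the middle locus and the order is l – s – ts.
l–s: (274 + 76)/2334 = 0.1500; s–ts: (541 + 76)/2334 = 0.2644.
Expected DCO frequency = 0.1500 × 0.2644 ≈ 0.03966; observed = 76/2334 ≈ 0.03256.
Coefficient of coincidence = 0.03256/0.03966 ≈ 0.82.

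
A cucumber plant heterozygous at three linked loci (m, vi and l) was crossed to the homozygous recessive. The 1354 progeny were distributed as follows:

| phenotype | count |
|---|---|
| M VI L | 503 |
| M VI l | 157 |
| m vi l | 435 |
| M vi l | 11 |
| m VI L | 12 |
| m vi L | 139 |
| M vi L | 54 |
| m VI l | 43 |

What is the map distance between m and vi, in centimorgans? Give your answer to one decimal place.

The two most frequent reciprocal classes, m vi l and M VI L, are the parental types, so the F1 was m vi l / M VI L.
The two rarest classes, M vi l and m VI L, are the double crossovers. Comparing them with the parentals, only the m allele has switched, so m is the middle locus and the order is vi – m – l.
Crossovers in the vi–m interval produce the single-crossover classes m VI l and M vi L (43 + 54 = 97) plus the double crossovers (23).
RF(vi–m) = (97 + 23) / 1354 = 120/1354 = 0.0886 → 8.9 centimorgans.

8.9 centimorgans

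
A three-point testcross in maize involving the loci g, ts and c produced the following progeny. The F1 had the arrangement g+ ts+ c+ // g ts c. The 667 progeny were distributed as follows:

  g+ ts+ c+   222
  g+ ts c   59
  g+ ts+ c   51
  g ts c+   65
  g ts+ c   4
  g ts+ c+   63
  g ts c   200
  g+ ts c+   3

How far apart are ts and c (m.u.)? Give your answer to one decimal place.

18.4 m.u.

The two rarest classes, g+ ts c+ and g ts+ c, are the double crossovers. Comparing them with the parentals, only the ts allele has switched, so ts is the middle locus and the order is g – ts – c.
Crossovers in the ts–c interval produce the single-crossover classes g+ ts+ c and g ts c+ (51 + 65 = 116) plus the double crossovers (7).
RF(ts–c) = (116 + 7) / 667 = 123/667 = 0.1844 → 18.4 m.u.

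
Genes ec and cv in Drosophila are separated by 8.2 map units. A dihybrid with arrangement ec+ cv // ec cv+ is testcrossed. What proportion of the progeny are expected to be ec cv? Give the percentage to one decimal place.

4.1%

A map distance of 8.2 map units corresponds to a recombination frequency of 0.082.
The F1 is ec+ cv / ec cv+, so ec cv is a recombinant gamete class with expected frequency r/2 = 0.082/2 = 0.0410.
That is 0.0410 = 4.1% of the progeny.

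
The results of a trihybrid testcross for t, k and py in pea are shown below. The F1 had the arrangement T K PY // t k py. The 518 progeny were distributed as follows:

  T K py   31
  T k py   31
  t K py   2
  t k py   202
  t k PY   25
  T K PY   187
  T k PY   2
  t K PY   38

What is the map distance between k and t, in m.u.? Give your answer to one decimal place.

14.1 m.u.

The two rarest classes, T k PY and t K py, are the double crossovers. Comparing them with the parentals, only the k allele has switched, so k is the middle locus and the order is t – k – py.
Crossovers in the t–k interval produce the single-crossover classes t K PY and T k py (38 + 31 = 69) plus the double crossovers (4).
RF(t–k) = (69 + 4) / 518 = 73/518 = 0.1409 → 14.1 m.u.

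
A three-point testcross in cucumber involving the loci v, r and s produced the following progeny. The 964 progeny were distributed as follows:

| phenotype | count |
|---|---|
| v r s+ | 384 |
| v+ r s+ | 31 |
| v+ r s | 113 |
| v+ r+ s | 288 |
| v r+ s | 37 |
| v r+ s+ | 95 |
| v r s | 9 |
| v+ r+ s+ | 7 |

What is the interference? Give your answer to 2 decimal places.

0.18

The two most frequent reciprocal classes, v r s+ and v+ r+ s, are the parental types, so the F1 was v r s+ / v+ r+ s.
The two rarest classes, v r s and v+ r+ s+, are the double crossovers. Comparing them with the parentals, only the s allele has switched, so s is the middle locus and the order is v – s – r.
v–s: (68 + 16)/964 = 0.0871; s–r: (208 + 16)/964 = 0.2324.
Expected DCO frequency = 0.0871 × 0.2324 ≈ 0.02024; observed = 16/964 ≈ 0.01660.
Coefficient of coincidence = 0.01660/0.02024 ≈ 0.82; interference = 1 − 0.82 = 0.18.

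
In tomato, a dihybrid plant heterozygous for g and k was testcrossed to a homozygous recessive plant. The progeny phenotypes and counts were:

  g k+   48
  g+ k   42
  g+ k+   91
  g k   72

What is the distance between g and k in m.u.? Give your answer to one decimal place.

The two most frequent classes, g+ k+ (91) and g k (72), are the parental types, so the F1 was g+ k+ / g k.
The recombinant classes are g+ k and g k+: 42 + 48 = 90.
Recombination frequency = 90/253 = 0.3557 ≈ 35.6%, i.e. 35.6 m.u.

35.6 m.u.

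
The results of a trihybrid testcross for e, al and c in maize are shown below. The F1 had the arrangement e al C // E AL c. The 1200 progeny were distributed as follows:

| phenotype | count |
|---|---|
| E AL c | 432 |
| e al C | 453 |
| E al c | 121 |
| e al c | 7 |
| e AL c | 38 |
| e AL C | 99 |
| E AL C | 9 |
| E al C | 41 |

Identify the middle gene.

The two rarest classes, e al c and E AL C, are the double crossovers. Comparing them with the parentals, only the c allele has switched, so c is the middle locus and the order is al – c – e.

c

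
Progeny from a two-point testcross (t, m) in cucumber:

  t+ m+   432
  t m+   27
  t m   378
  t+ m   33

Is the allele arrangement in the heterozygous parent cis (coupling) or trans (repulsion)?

cis

The two most frequent classes are t+ m+ (432) and t m (378); these are the parental (non-recombinant) types.
So the F1 carried t+ m+ on one chromosome and t m on the other — the recessive alleles are on the same chromosome (cis / coupling).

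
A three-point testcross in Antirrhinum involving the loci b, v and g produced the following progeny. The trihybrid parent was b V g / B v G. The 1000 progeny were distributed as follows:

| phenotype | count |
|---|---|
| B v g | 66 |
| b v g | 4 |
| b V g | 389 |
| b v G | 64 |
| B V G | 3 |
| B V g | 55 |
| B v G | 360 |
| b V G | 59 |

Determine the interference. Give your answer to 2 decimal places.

The two rarest classes, b v g and B V G, are the double crossovers. Comparing them with the parentals, only the v allele has switched, so v is the middle locus and the order is g – v – b.
g–v: (125 + 7)/1000 = 0.1320; v–b: (119 + 7)/1000 = 0.1260.
Expected DCO frequency = 0.1320 × 0.1260 ≈ 0.01663; observed = 7/1000 ≈ 0.00700.
Coefficient of coincidence = 0.00700/0.01663 ≈ 0.42; interference = 1 − 0.42 = 0.58.

0.58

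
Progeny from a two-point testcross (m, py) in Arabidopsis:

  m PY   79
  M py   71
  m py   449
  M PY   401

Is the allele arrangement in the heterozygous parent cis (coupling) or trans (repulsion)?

cis

The two most frequent classes are M PY (401) and m py (449); these are the parental (non-recombinant) types.
So the F1 carried M PY on one chromosome and m py on the other — the recessive alleles are on the same chromosome (cis / coupling).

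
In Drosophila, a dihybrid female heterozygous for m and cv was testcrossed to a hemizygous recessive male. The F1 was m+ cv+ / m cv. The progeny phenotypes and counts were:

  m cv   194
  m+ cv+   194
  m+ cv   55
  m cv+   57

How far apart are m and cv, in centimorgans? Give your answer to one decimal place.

The recombinant classes are m+ cv and m cv+: 55 + 57 = 112.
Recombination frequency = 112/500 = 0.2240 ≈ 22.4%, i.e. 22.4 centimorgans.

22.4 centimorgans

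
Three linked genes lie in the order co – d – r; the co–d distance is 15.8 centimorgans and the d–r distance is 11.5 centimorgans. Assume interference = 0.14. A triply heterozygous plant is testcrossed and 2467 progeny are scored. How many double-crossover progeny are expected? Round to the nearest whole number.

Map distances give recombination frequencies of 0.158 and 0.115 for the two intervals.
With interference 0.14 (so coincidence = 0.86), expected double-crossover frequency = 0.158 × 0.115 × 0.86 = 0.01563.
Expected number = 0.01563 × 2467 = 38.55 ≈ 39.

39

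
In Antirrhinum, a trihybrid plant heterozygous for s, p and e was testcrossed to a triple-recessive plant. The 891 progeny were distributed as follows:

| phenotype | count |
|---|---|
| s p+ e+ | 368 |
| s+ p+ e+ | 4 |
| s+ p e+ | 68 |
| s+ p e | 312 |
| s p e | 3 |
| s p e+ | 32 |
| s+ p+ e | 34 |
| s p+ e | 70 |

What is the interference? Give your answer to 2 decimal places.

0.41

The two most frequent reciprocal classes, s p+ e+ and s+ p e, are the parental types, so the F1 was s p+ e+ / s+ p e.
The two rarest classes, s+ p+ e+ and s p e, are the double crossovers. Comparing them with the parentals, only the s allele has switched, so s is the middle locus and the order is p – s – e.
p–s: (66 + 7)/891 = 0.0819; s–e: (138 + 7)/891 = 0.1627.
Expected DCO frequency = 0.0819 × 0.1627 ≈ 0.01333; observed = 7/891 ≈ 0.00786.
Coefficient of coincidence = 0.00786/0.01333 ≈ 0.59; interference = 1 − 0.59 = 0.41.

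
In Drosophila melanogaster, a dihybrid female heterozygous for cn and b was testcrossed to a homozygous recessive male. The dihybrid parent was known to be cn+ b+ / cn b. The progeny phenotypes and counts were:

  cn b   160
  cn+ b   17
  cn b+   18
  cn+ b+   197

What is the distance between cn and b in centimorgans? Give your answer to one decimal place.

The recombinant classes are cn+ b and cn b+: 17 + 18 = 35.
Recombination frequency = 35/392 = 0.0893 ≈ 8.9%, i.e. 8.9 centimorgans.

8.9 centimorgans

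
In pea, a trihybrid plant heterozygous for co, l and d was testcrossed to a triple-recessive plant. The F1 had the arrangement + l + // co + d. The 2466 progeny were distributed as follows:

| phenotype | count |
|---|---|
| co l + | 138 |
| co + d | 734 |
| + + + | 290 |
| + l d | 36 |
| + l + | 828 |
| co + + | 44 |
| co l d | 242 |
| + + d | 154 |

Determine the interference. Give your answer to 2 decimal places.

0.13

The two rarest classes, + l d and co + +, are the double crossovers. Comparing them with the parentals, only the d allele has switched, so d is the middle locus and the order is l – d – co.
l–d: (532 + 80)/2466 = 0.2482; d–co: (292 + 80)/2466 = 0.1509.
Expected DCO frequency = 0.2482 × 0.1509 ≈ 0.03745; observed = 80/2466 ≈ 0.03244.
Coefficient of coincidence = 0.03244/0.03745 ≈ 0.87; interference = 1 − 0.87 = 0.13.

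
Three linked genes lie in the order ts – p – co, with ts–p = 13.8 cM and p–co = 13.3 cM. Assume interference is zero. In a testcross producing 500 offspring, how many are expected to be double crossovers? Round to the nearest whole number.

9

Map distances give recombination frequencies of 0.138 and 0.133 for the two intervals.
With no interference, expected double-crossover frequency = 0.138 × 0.133 = 0.01835.
Expected number = 0.01835 × 500 = 9.18 ≈ 9.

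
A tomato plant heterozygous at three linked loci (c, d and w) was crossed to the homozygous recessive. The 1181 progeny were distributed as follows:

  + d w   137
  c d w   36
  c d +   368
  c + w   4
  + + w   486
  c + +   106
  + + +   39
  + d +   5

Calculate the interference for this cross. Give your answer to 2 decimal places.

The two most frequent reciprocal classes, c d + and + + w, are the parental types, so the F1 was c d + / + + w.
The two rarest classes, + d + and c + w, are the double crossovers. Comparing them with the parentals, only the c allele has switched, so c is the middle locus and the order is w – c – d.
w–c: (75 + 9)/1181 = 0.0711; c–d: (243 + 9)/1181 = 0.2134.
Expected DCO frequency = 0.0711 × 0.2134 ≈ 0.01517; observed = 9/1181 ≈ 0.00762.
Coefficient of coincidence = 0.00762/0.01517 ≈ 0.50; interference = 1 − 0.50 = 0.50.

0.50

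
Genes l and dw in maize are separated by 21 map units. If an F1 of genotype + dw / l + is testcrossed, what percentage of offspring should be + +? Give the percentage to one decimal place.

A map distance of 21 map units corresponds to a recombination frequency of 0.210.
The F1 is + dw / l +, so + + is a recombinant gamete class with expected frequency r/2 = 0.210/2 = 0.1050.
That is 0.1050 = 10.5% of the progeny.

10.5%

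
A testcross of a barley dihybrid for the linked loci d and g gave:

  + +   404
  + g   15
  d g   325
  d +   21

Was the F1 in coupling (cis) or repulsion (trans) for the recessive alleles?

cis

The two most frequent classes are + + (404) and d g (325); these are the parental (non-recombinant) types.
So the F1 carried + + on one chromosome and d g on the other — the recessive alleles are on the same chromosome (cis / coupling).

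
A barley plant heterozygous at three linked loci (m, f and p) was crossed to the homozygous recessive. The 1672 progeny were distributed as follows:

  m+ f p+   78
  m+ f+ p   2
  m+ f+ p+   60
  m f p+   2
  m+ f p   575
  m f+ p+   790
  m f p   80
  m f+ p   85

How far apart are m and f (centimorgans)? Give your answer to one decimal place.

8.6 centimorgans

The two most frequent reciprocal classes, m f+ p+ and m+ f p, are the parental types, so the F1 was m f+ p+ / m+ f p.
The two rarest classes, m f p+ and m+ f+ p, are the double crossovers. Comparing them with the parentals, only the f allele has switched, so f is the middle locus and the order is p – f – m.
Crossovers in the f–m interval produce the single-crossover classes m+ f+ p+ and m f p (60 + 80 = 140) plus the double crossovers (4).
RF(f–m) = (140 + 4) / 1672 = 144/1672 = 0.0861 → 8.6 centimorgans.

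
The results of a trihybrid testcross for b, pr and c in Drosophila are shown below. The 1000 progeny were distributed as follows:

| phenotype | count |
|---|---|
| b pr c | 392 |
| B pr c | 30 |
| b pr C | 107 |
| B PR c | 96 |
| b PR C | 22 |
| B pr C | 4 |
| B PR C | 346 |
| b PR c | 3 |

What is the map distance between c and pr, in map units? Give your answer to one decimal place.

21.0 map units

The two most frequent reciprocal classes, b pr c and B PR C, are the parental types, so the F1 was b pr c / B PR C.
The two rarest classes, b PR c and B pr C, are the double crossovers. Comparing them with the parentals, only the pr allele has switched, so pr is the middle locus and the order is c – pr – b.
Crossovers in the c–pr interval produce the single-crossover classes b pr C and B PR c (107 + 96 = 203) plus the double crossovers (7).
RF(c–pr) = (203 + 7) / 1000 = 210/1000 = 0.2100 → 21.0 map units.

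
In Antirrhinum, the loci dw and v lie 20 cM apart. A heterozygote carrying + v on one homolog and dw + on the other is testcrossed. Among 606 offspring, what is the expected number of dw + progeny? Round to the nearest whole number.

242

A map distance of 20 cM corresponds to a recombination frequency of 0.200.
The F1 is + v / dw +, so dw + is a parental gamete class with expected frequency (1 − r)/2 = 0.800/2 = 0.4000.
Expected number = 0.4000 × 606 = 242.40 ≈ 242.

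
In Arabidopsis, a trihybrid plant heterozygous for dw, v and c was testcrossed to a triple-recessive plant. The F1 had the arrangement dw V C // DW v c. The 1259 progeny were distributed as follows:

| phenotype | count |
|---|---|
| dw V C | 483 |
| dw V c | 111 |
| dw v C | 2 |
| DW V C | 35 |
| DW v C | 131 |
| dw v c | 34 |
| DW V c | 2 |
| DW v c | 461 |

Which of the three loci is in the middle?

v

The two rarest classes, dw v C and DW V c, are the double crossovers. Comparing them with the parentals, only the v allele has switched, so v is the middle locus and the order is dw – v – c.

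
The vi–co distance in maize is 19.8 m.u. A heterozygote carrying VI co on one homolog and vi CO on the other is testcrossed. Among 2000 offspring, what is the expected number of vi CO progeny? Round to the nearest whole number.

A map distance of 19.8 m.u. corresponds to a recombination frequency of 0.198.
The F1 is VI co / vi CO, so vi CO is a parental gamete class with expected frequency (1 − r)/2 = 0.802/2 = 0.4010.
Expected number = 0.4010 × 2000 = 802.00 ≈ 802.

802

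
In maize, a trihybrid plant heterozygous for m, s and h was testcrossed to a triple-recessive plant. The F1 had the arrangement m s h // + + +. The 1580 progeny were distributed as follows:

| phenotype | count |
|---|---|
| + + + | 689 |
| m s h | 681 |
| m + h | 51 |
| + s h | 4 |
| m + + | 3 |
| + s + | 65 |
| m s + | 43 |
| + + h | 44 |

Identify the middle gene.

m

The two rarest classes, + s h and m + +, are the double crossovers. Comparing them with the parentals, only the m allele has switched, so m is the middle locus and the order is s – m – h.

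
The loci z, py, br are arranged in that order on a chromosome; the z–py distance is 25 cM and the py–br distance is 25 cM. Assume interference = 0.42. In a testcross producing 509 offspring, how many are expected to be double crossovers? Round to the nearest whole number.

18

Map distances give recombination frequencies of 0.250 and 0.250 for the two intervals.
With interference 0.42 (so coincidence = 0.58), expected double-crossover frequency = 0.250 × 0.250 × 0.58 = 0.03625.
Expected number = 0.03625 × 509 = 18.45 ≈ 18.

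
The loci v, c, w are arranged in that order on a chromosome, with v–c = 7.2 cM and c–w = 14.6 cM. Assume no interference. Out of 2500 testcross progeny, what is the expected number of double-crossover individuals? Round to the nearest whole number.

26

Map distances give recombination frequencies of 0.072 and 0.146 for the two intervals.
With no interference, expected double-crossover frequency = 0.072 × 0.146 = 0.01051.
Expected number = 0.01051 × 2500 = 26.28 ≈ 26.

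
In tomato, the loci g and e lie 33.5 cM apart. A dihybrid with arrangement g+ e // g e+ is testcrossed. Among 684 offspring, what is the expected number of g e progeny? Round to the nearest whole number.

A map distance of 33.5 cM corresponds to a recombination frequency of 0.335.
The F1 is g+ e / g e+, so g e is a recombinant gamete class with expected frequency r/2 = 0.335/2 = 0.1675.
Expected number = 0.1675 × 684 = 114.57 ≈ 115.

115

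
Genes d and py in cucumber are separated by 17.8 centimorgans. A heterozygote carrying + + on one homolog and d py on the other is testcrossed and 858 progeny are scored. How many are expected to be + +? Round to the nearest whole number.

353

A map distance of 17.8 centimorgans corresponds to a recombination frequency of 0.178.
The F1 is + + / d py, so + + is a parental gamete class with expected frequency (1 − r)/2 = 0.822/2 = 0.4110.
Expected number = 0.4110 × 858 = 352.64 ≈ 353.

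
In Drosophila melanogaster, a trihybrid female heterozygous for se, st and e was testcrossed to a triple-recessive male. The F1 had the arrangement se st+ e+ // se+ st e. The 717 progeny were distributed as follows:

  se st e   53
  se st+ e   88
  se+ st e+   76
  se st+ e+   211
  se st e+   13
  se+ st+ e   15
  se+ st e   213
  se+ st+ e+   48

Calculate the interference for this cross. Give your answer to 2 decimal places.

The two rarest classes, se st e+ and se+ st+ e, are the double crossovers. Comparing them with the parentals, only the st allele has switched, so st is the middle locus and the order is e – st – se.
e–st: (164 + 28)/717 = 0.2678; st–se: (101 + 28)/717 = 0.1799.
Expected DCO frequency = 0.2678 × 0.1799 ≈ 0.04818; observed = 28/717 ≈ 0.03905.
Coefficient of coincidence = 0.03905/0.04818 ≈ 0.81; interference = 1 − 0.81 = 0.19.

0.19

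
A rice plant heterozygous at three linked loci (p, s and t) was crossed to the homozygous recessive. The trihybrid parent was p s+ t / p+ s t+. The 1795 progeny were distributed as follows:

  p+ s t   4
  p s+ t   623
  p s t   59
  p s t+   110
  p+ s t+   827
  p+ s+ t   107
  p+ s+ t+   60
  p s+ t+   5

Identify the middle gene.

t

The two rarest classes, p s+ t+ and p+ s t, are the double crossovers. Comparing them with the parentals, only the t allele has switched, so t is the middle locus and the order is p – t – s.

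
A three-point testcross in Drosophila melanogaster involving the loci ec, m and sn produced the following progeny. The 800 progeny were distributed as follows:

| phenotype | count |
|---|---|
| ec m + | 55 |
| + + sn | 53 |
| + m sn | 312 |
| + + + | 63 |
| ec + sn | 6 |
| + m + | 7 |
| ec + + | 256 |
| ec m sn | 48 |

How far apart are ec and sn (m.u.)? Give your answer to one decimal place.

The two most frequent reciprocal classes, ec + + and + m sn, are the parental types, so the F1 was ec + + / + m sn.
The two rarest classes, ec + sn and + m +, are the double crossovers. Comparing them with the parentals, only the sn allele has switched, so sn is the middle locus and the order is m – sn – ec.
Crossovers in the sn–ec interval produce the single-crossover classes + + + and ec m sn (63 + 48 = 111) plus the double crossovers (13).
RF(sn–ec) = (111 + 13) / 800 = 124/800 = 0.1550 → 15.5 m.u.

15.5 m.u.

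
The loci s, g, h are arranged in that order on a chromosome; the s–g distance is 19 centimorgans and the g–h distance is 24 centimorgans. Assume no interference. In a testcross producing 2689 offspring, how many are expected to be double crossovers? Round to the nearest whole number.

123

Map distances give recombination frequencies of 0.190 and 0.240 for the two intervals.
With no interference, expected double-crossover frequency = 0.190 × 0.240 = 0.04560.
Expected number = 0.04560 × 2689 = 122.62 ≈ 123.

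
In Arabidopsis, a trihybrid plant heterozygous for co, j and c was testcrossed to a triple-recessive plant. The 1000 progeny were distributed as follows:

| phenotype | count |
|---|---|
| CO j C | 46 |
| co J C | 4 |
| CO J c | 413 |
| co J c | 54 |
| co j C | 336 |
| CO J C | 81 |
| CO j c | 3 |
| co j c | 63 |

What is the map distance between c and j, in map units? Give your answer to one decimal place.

15.1 map units

The two most frequent reciprocal classes, CO J c and co j C, are the parental types, so the F1 was CO J c / co j C.
The two rarest classes, CO j c and co J C, are the double crossovers. Comparing them with the parentals, only the j allele has switched, so j is the middle locus and the order is c – j – co.
Crossovers in the c–j interval produce the single-crossover classes CO J C and co j c (81 + 63 = 144) plus the double crossovers (7).
RF(c–j) = (144 + 7) / 1000 = 151/1000 = 0.1510 → 15.1 map units.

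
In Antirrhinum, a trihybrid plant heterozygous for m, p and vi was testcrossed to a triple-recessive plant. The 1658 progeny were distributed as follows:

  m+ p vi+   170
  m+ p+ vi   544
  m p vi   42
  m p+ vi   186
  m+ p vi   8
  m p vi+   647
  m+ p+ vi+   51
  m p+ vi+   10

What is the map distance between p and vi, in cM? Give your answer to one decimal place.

6.7 cM

The two most frequent reciprocal classes, m p vi+ and m+ p+ vi, are the parental types, so the F1 was m p vi+ / m+ p+ vi.
The two rarest classes, m p+ vi+ and m+ p vi, are the double crossovers. Comparing them with the parentals, only the p allele has switched, so p is the middle locus and the order is m – p – vi.
Crossovers in the p–vi interval produce the single-crossover classes m p vi and m+ p+ vi+ (42 + 51 = 93) plus the double crossovers (18).
RF(p–vi) = (93 + 18) / 1658 = 111/1658 = 0.0669 → 6.7 cM.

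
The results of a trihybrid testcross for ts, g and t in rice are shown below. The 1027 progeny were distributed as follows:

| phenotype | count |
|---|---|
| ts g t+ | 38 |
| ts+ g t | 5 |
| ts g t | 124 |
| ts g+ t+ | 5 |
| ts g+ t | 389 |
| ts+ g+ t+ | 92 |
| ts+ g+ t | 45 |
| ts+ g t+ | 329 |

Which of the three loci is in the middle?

t

The two most frequent reciprocal classes, ts+ g t+ and ts g+ t, are the parental types, so the F1 was ts+ g t+ / ts g+ t.
The two rarest classes, ts+ g t and ts g+ t+, are the double crossovers. Comparing them with the parentals, only the t allele has switched, so t is the middle locus and the order is ts – t – g.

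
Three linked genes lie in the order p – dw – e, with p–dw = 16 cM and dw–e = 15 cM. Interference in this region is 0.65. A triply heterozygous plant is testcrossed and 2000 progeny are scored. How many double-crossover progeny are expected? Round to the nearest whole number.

Map distances give recombination frequencies of 0.160 and 0.150 for the two intervals.
With interference 0.65 (so coincidence = 0.35), expected double-crossover frequency = 0.160 × 0.150 × 0.35 = 0.00840.
Expected number = 0.00840 × 2000 = 16.80 ≈ 17.

17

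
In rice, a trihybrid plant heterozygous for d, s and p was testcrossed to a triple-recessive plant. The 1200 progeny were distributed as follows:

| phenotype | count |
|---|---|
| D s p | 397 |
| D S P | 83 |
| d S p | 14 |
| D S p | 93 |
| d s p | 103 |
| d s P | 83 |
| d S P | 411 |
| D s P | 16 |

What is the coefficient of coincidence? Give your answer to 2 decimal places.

The two most frequent reciprocal classes, D s p and d S P, are the parental types, so the F1 was D s p / d S P.
The two rarest classes, D s P and d S p, are the double crossovers. Comparing them with the parentals, only the p allele has switched, so p is the middle locus and the order is d – p – s.
d–p: (186 + 30)/1200 = 0.1800; p–s: (176 + 30)/1200 = 0.1717.
Expected DCO frequency = 0.1800 × 0.1717 ≈ 0.03091; observed = 30/1200 ≈ 0.02500.
Coefficient of coincidence = 0.02500/0.03091 ≈ 0.81.

0.81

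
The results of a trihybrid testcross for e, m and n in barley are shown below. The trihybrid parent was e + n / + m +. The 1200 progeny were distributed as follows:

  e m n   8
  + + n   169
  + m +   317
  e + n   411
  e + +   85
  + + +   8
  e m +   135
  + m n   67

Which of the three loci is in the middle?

The two rarest classes, e m n and + + +, are the double crossovers. Comparing them with the parentals, only the m allele has switched, so m is the middle locus and the order is e – m – n.

m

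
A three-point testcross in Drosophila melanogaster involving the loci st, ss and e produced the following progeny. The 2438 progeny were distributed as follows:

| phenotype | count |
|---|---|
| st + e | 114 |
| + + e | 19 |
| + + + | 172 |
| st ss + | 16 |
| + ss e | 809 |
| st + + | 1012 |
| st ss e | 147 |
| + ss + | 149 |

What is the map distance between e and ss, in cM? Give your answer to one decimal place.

The two most frequent reciprocal classes, + ss e and st + +, are the parental types, so the F1 was + ss e / st + +.
The two rarest classes, + + e and st ss +, are the double crossovers. Comparing them with the parentals, only the ss allele has switched, so ss is the middle locus and the order is st – ss – e.
Crossovers in the ss–e interval produce the single-crossover classes + ss + and st + e (149 + 114 = 263) plus the double crossovers (35).
RF(ss–e) = (263 + 35) / 2438 = 298/2438 = 0.1222 → 12.2 cM.

12.2 cM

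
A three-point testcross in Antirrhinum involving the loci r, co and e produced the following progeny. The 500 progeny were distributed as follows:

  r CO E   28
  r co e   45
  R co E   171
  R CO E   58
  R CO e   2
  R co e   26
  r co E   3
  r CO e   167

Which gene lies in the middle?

The two most frequent reciprocal classes, R co E and r CO e, are the parental types, so the F1 was R co E / r CO e.
The two rarest classes, r co E and R CO e, are the double crossovers. Comparing them with the parentals, only the r allele has switched, so r is the middle locus and the order is e – r – co.

r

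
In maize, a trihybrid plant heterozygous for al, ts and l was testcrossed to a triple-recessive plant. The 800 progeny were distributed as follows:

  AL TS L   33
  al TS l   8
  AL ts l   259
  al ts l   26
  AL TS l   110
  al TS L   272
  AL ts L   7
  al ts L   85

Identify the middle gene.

l

The two most frequent reciprocal classes, al TS L and AL ts l, are the parental types, so the F1 was al TS L / AL ts l.
The two rarest classes, al TS l and AL ts L, are the double crossovers. Comparing them with the parentals, only the l allele has switched, so l is the middle locus and the order is al – l – ts.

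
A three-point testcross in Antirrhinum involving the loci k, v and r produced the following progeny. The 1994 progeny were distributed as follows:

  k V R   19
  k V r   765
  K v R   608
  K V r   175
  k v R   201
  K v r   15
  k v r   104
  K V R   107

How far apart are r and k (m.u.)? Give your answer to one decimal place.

The two most frequent reciprocal classes, k V r and K v R, are the parental types, so the F1 was k V r / K v R.
The two rarest classes, k V R and K v r, are the double crossovers. Comparing them with the parentals, only the r allele has switched, so r is the middle locus and the order is k – r – v.
Crossovers in the k–r interval produce the single-crossover classes K V r and k v R (175 + 201 = 376) plus the double crossovers (34).
RF(k–r) = (376 + 34) / 1994 = 410/1994 = 0.2056 → 20.6 m.u.

20.6 m.u.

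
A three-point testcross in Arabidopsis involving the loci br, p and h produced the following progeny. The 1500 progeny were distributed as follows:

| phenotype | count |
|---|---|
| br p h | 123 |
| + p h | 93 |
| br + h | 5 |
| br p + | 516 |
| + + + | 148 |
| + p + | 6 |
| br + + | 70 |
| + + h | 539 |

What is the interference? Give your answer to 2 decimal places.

The two most frequent reciprocal classes, br p + and + + h, are the parental types, so the F1 was br p + / + + h.
The two rarest classes, + p + and br + h, are the double crossovers. Comparing them with the parentals, only the br allele has switched, so br is the middle locus and the order is h – br – p.
h–br: (271 + 11)/1500 = 0.1880; br–p: (163 + 11)/1500 = 0.1160.
Expected DCO frequency = 0.1880 × 0.1160 ≈ 0.02181; observed = 11/1500 ≈ 0.00733.
Coefficient of coincidence = 0.00733/0.02181 ≈ 0.34; interference = 1 − 0.34 = 0.66.

0.66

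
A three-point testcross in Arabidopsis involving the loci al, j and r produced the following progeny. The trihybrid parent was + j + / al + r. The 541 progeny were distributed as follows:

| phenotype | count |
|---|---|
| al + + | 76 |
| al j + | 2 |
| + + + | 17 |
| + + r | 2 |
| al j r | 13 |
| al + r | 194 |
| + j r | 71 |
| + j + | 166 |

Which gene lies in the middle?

al

The two rarest classes, al j + and + + r, are the double crossovers. Comparing them with the parentals, only the al allele has switched, so al is the middle locus and the order is r – al – j.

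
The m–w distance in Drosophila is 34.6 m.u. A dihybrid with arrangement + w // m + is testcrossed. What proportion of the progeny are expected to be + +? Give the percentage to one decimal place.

A map distance of 34.6 m.u. corresponds to a recombination frequency of 0.346.
The F1 is + w / m +, so + + is a recombinant gamete class with expected frequency r/2 = 0.346/2 = 0.1730.
That is 0.1730 = 17.3% of the progeny.

17.3%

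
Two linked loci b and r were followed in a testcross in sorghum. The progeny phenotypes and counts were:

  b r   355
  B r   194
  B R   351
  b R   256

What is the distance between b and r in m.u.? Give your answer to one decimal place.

38.9 m.u.

The two most frequent classes, B R (351) and b r (355), are the parental types, so the F1 was B R / b r.
The recombinant classes are B r and b R: 194 + 256 = 450.
Recombination frequency = 450/1156 = 0.3893 ≈ 38.9%, i.e. 38.9 m.u.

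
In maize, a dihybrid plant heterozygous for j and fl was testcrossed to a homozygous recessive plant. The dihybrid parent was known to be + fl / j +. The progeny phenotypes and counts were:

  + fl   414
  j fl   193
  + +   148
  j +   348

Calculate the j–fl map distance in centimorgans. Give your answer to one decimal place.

30.9 centimorgans

The recombinant classes are + + and j fl: 148 + 193 = 341.
Recombination frequency = 341/1103 = 0.3092 ≈ 30.9%, i.e. 30.9 centimorgans.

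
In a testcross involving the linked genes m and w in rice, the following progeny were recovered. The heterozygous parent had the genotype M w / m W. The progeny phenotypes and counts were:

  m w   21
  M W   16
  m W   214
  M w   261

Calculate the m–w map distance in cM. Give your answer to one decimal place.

7.2 cM

The recombinant classes are M W and m w: 16 + 21 = 37.
Recombination frequency = 37/512 = 0.0723 ≈ 7.2%, i.e. 7.2 cM.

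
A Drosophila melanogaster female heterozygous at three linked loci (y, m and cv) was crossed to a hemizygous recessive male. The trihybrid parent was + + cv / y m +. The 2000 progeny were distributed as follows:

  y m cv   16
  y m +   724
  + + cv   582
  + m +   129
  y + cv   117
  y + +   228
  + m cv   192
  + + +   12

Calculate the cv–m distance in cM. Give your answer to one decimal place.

The two rarest classes, + + + and y m cv, are the double crossovers. Comparing them with the parentals, only the cv allele has switched, so cv is the middle locus and the order is m – cv – y.
Crossovers in the m–cv interval produce the single-crossover classes + m cv and y + + (192 + 228 = 420) plus the double crossovers (28).
RF(m–cv) = (420 + 28) / 2000 = 448/2000 = 0.2240 → 22.4 cM.

22.4 cM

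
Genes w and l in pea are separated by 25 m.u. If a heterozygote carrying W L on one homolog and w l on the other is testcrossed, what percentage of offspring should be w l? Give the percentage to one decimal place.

37.5%

A map distance of 25 m.u. corresponds to a recombination frequency of 0.250.
The F1 is W L / w l, so w l is a parental gamete class with expected frequency (1 − r)/2 = 0.750/2 = 0.3750.
That is 0.3750 = 37.5% of the progeny.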